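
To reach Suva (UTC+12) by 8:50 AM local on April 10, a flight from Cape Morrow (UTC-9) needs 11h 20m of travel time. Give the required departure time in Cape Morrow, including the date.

Target arrival in UTC: 8:50 AM − 12:00 = 8:50 PM on Apr 9.
Subtract 11 hours and 20 minutes → departure 9:30 AM UTC on Apr 9.
Cape Morrow is UTC−9:00: 9:30 AM − 9:00 = 12:30 AM on Apr 9.

12:30 AM on Apr 9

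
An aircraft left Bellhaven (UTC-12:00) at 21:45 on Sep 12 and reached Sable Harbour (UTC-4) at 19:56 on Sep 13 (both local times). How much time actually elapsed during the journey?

14 hours 11 minutes

Departure in UTC: 21:45 + 12:00 = 09:45 on Sep 13.
Arrival in UTC: 19:56 + 4:00 = 23:56 on Sep 13.
Elapsed = 23:56 − 09:45 = 14 hours 11 minutes.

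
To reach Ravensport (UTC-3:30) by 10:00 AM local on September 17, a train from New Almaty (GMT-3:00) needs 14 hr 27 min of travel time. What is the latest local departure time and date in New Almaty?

Target arrival in UTC: 10:00 AM + 3:30 = 1:30 PM on Sep 17.
Subtract 14 hours and 27 minutes → departure 11:03 PM UTC on Sep 16.
New Almaty is UTC−3:00: 11:03 PM − 3:00 = 8:03 PM on Sep 16.

8:03 PM on September 16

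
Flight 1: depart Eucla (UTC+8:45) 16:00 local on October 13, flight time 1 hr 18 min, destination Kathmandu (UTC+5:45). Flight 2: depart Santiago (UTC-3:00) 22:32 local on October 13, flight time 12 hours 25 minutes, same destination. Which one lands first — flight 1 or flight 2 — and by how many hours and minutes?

the first, by 29 hours 24 minutes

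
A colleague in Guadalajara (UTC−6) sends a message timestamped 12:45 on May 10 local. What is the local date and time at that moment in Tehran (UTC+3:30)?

In UTC: 12:45 + 6:00 = 18:45 on May 10.
Tehran is UTC+3:30: 18:45 + 3:30 = 22:15 on May 10.

22:15 on May 10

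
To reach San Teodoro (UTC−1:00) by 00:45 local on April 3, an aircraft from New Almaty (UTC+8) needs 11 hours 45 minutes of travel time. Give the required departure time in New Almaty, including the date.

22:00 on April 2

Target arrival in UTC: 00:45 + 1:00 = 01:45 on Apr 3.
Subtract 11 hours 45 minutes → departure 14:00 UTC on Apr 2.
New Almaty is UTC+8:00: 14:00 + 8:00 = 22:00 on Apr 2.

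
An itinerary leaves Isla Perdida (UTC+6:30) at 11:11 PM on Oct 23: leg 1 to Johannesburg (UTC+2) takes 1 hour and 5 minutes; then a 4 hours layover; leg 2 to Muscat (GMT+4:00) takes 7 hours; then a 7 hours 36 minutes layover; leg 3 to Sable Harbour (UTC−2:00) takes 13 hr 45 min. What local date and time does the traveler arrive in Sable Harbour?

12:07 AM on October 25

Convert departure to UTC: 11:11 PM − 6:30 = 4:41 PM UTC on Oct 23.
Add 1 hour and 5 minutes leg 1 → 5:46 PM UTC.
Add 4 hours layover in Johannesburg → 9:46 PM UTC.
Add 7 hours leg 2 → 4:46 AM UTC (Oct 24).
Add 7 hours 36 minutes layover in Muscat → 12:22 PM UTC.
Add 13 hours 45 minutes leg 3 → 2:07 AM UTC (Oct 25).
Sable Harbour is UTC−2:00, so local arrival = 2:07 AM − 2:00 = 12:07 AM on Oct 25.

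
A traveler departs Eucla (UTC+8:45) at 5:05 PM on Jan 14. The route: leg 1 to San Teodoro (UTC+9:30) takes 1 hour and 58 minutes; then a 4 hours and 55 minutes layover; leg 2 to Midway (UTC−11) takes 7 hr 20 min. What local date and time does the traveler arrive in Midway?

Convert departure to UTC: 5:05 PM − 8:45 = 8:20 AM UTC on Jan 14.
Add 1 hour 58 minutes leg 1 → 10:18 AM UTC.
Add 4 hours 55 minutes layover in San Teodoro → 3:13 PM UTC.
Add 7 hours 20 minutes leg 2 → 10:33 PM UTC.
Midway is UTC−11:00, so local arrival = 10:33 PM − 11:00 = 11:33 AM on Jan 14.

11:33 AM on Jan 14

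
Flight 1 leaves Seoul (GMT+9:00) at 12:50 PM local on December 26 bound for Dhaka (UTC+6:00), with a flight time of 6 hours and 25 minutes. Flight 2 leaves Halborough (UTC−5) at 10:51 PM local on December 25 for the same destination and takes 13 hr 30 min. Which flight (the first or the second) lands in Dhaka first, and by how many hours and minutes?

Flight 1 in UTC: 12:50 PM − 9:00 = 3:50 AM on Dec 26.
+6 hours 25 minutes → arrive 10:15 AM UTC on Dec 26.
Flight 2 in UTC: 10:51 PM + 5:00 = 3:51 AM on Dec 26.
+13 hours 30 minutes → arrive 5:21 PM UTC on Dec 26.
Flight 1 lands earlier by 7 hours 6 minutes.

the first, by 7 hours 6 minutes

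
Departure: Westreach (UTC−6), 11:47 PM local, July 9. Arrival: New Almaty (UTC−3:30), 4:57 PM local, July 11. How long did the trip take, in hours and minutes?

Departure in UTC: 11:47 PM + 6:00 = 5:47 AM on Jul 10.
Arrival in UTC: 4:57 PM + 3:30 = 8:27 PM on Jul 11.
Elapsed = 8:27 PM − 5:47 AM (+1 day) = 38 hours 40 minutes.

38 hours 40 minutes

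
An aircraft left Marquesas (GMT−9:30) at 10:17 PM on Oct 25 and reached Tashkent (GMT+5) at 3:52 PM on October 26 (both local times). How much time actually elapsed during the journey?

Departure in UTC: 10:17 PM + 9:30 = 7:47 AM on Oct 26.
Arrival in UTC: 3:52 PM − 5:00 = 10:52 AM on Oct 26.
Elapsed = 10:52 AM − 7:47 AM = 3 hours 5 minutes.

3 hours 5 minutes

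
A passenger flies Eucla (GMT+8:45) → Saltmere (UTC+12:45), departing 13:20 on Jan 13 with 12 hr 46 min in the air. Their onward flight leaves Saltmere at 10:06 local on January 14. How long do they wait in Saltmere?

Convert departure to UTC: 13:20 − 8:45 = 04:35 UTC on Jan 13.
Add 12 hours and 46 minutes flight time → 17:21 UTC.
Saltmere is UTC+12:45, so local arrival = 17:21 + 12:45 = 06:06 on Jan 14.
Layover = 10:06 − 06:06 = 4 hours.

4 hours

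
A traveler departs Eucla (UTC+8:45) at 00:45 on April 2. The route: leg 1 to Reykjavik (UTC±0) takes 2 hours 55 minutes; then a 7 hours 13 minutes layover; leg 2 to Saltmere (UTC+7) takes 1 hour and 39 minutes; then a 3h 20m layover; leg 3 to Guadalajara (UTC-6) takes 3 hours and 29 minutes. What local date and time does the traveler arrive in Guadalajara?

Convert departure to UTC: 00:45 − 8:45 = 16:00 UTC on Apr 1.
Add 2 hours and 55 minutes leg 1 → 18:55 UTC.
Add 7 hours and 13 minutes layover in Reykjavik → 02:08 UTC (Apr 2).
Add 1 hour and 39 minutes leg 2 → 03:47 UTC.
Add 3 hours and 20 minutes layover in Saltmere → 07:07 UTC.
Add 3 hours and 29 minutes leg 3 → 10:36 UTC.
Guadalajara is UTC−6:00, so local arrival = 10:36 − 6:00 = 04:36 on Apr 2.

04:36 on Apr 2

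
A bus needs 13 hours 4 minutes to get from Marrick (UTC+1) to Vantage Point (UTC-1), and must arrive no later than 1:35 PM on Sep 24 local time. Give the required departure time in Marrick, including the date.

Target arrival in UTC: 1:35 PM + 1:00 = 2:35 PM on Sep 24.
Subtract 13 hours and 4 minutes → departure 1:31 AM UTC on Sep 24.
Marrick is UTC+1:00: 1:31 AM + 1:00 = 2:31 AM on Sep 24.

2:31 AM on Sep 24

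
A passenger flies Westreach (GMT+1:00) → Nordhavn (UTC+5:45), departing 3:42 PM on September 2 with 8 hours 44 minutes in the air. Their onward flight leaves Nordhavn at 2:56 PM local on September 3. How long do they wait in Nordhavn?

9 hours 45 minutes

Convert departure to UTC: 3:42 PM − 1:00 = 2:42 PM UTC on Sep 2.
Add 8 hours 44 minutes flight time → 11:26 PM UTC.
Nordhavn is UTC+5:45, so local arrival = 11:26 PM + 5:45 = 5:11 AM on Sep 3.
Layover = 2:56 PM − 5:11 AM = 9 hours 45 minutes.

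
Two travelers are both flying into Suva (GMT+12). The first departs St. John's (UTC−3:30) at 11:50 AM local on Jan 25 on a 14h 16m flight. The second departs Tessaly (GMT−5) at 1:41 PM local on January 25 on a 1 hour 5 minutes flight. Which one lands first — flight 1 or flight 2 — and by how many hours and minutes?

the second, by 9 hours 50 minutes

Flight 1 in UTC: 11:50 AM + 3:30 = 3:20 PM on Jan 25.
+14 hours and 16 minutes → arrive 5:36 AM UTC on Jan 26.
Flight 2 in UTC: 1:41 PM + 5:00 = 6:41 PM on Jan 25.
+1 hour and 5 minutes → arrive 7:46 PM UTC on Jan 25.
Flight 2 lands earlier by 9 hours 50 minutes.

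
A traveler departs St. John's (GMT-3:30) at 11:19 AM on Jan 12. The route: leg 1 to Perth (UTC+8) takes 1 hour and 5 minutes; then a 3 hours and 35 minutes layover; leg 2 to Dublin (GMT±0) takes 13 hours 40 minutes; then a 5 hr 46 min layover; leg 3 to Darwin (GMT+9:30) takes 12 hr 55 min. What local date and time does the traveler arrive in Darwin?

1:20 PM on Jan 14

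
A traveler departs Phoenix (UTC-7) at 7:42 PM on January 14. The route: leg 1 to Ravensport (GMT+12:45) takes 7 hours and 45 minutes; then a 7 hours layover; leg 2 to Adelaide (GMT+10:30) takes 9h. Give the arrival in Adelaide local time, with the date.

12:57 PM on January 16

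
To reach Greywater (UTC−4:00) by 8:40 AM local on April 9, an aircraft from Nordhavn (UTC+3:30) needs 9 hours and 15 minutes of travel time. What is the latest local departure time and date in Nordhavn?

6:55 AM on April 9

Target arrival in UTC: 8:40 AM + 4:00 = 12:40 PM on Apr 9.
Subtract 9 hours and 15 minutes → departure 3:25 AM UTC on Apr 9.
Nordhavn is UTC+3:30: 3:25 AM + 3:30 = 6:55 AM on Apr 9.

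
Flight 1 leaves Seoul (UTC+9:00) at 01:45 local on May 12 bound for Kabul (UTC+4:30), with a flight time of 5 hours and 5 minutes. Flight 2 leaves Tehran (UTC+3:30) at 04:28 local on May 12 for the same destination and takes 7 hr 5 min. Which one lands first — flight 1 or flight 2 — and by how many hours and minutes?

Flight 1 in UTC: 01:45 − 9:00 = 16:45 on May 11.
+5 hours and 5 minutes → arrive 21:50 UTC on May 11.
Flight 2 in UTC: 04:28 − 3:30 = 00:58 on May 12.
+7 hours 5 minutes → arrive 08:03 UTC on May 12.
Flight 1 lands earlier by 10 hours 13 minutes.

the first, by 10 hours 13 minutes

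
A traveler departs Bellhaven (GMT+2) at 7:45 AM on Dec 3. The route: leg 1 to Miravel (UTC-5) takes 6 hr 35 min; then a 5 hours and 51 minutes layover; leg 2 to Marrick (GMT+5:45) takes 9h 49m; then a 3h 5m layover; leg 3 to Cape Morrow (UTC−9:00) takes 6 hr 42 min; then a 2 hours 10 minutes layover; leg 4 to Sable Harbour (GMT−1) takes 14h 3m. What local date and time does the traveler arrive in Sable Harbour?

Convert departure to UTC: 7:45 AM − 2:00 = 5:45 AM UTC on Dec 3.
Add 6 hours 35 minutes leg 1 → 12:20 PM UTC.
Add 5 hours and 51 minutes layover in Miravel → 6:11 PM UTC.
Add 9 hours 49 minutes leg 2 → 4:00 AM UTC (Dec 4).
Add 3 hours 5 minutes layover in Marrick → 7:05 AM UTC.
Add 6 hours 42 minutes leg 3 → 1:47 PM UTC.
Add 2 hours and 10 minutes layover in Cape Morrow → 3:57 PM UTC.
Add 14 hours 3 minutes leg 4 → 6:00 AM UTC (Dec 5).
Sable Harbour is UTC−1:00, so local arrival = 6:00 AM − 1:00 = 5:00 AM on Dec 5.

5:00 AM on December 5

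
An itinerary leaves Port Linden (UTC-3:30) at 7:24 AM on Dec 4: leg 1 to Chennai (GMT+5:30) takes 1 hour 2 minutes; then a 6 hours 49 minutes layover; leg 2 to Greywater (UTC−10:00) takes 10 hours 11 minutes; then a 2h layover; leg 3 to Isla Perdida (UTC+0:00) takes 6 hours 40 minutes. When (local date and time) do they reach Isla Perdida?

Convert departure to UTC: 7:24 AM + 3:30 = 10:54 AM UTC on Dec 4.
Add 1 hour and 2 minutes leg 1 → 11:56 AM UTC.
Add 6 hours and 49 minutes layover in Chennai → 6:45 PM UTC.
Add 10 hours and 11 minutes leg 2 → 4:56 AM UTC (Dec 5).
Add 2 hours layover in Greywater → 6:56 AM UTC.
Add 6 hours and 40 minutes leg 3 → 1:36 PM UTC.
Isla Perdida is UTC+0, so local arrival is the same: 1:36 PM on Dec 5.

1:36 PM on December 5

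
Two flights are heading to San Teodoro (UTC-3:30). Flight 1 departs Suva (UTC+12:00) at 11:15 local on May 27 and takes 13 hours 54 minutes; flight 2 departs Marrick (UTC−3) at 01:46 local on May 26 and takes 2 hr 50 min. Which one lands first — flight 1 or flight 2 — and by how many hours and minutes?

the second, by 29 hours 33 minutes

Flight 1 in UTC: 11:15 − 12:00 = 23:15 on May 26.
+13 hours 54 minutes → arrive 13:09 UTC on May 27.
Flight 2 in UTC: 01:46 + 3:00 = 04:46 on May 26.
+2 hours and 50 minutes → arrive 07:36 UTC on May 26.
Flight 2 lands earlier by 29 hours 33 minutes.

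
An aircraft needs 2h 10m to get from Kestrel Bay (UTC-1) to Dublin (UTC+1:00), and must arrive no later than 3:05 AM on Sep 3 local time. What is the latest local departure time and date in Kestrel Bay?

10:55 PM on September 2

Target arrival in UTC: 3:05 AM − 1:00 = 2:05 AM on Sep 3.
Subtract 2 hours and 10 minutes → departure 11:55 PM UTC on Sep 2.
Kestrel Bay is UTC−1:00: 11:55 PM − 1:00 = 10:55 PM on Sep 2.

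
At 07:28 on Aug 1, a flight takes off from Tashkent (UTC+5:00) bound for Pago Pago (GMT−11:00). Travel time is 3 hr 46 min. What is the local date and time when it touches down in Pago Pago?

19:14 on July 31

Convert departure to UTC: 07:28 − 5:00 = 02:28 UTC on Aug 1.
Add 3 hours 46 minutes travel time → 06:14 UTC.
Pago Pago is UTC−11:00, so local arrival = 06:14 − 11:00 = 19:14 on Jul 31.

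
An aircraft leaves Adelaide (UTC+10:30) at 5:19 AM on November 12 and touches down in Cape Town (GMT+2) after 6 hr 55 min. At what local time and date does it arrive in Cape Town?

Cape Town is 8:30 behind Adelaide.
After 6 hours and 55 minutes it is 12:14 PM in Adelaide.
Shift by the zone difference: 12:14 PM − 8:30 = 3:44 AM on Nov 12 in Cape Town.

3:44 AM on November 12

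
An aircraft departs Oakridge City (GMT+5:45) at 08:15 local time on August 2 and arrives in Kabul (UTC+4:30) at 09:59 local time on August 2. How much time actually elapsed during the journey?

Departure in UTC: 08:15 − 5:45 = 02:30 on Aug 2.
Arrival in UTC: 09:59 − 4:30 = 05:29 on Aug 2.
Elapsed = 05:29 − 02:30 = 2 hours 59 minutes.

2 hours 59 minutes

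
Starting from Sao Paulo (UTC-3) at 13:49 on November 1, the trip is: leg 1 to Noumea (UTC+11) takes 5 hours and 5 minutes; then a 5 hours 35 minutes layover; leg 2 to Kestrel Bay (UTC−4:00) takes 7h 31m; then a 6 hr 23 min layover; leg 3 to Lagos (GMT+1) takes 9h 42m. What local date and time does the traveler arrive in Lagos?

Convert departure to UTC: 13:49 + 3:00 = 16:49 UTC on Nov 1.
Add 5 hours and 5 minutes leg 1 → 21:54 UTC.
Add 5 hours 35 minutes layover in Noumea → 03:29 UTC (Nov 2).
Add 7 hours 31 minutes leg 2 → 11:00 UTC.
Add 6 hours and 23 minutes layover in Kestrel Bay → 17:23 UTC.
Add 9 hours 42 minutes leg 3 → 03:05 UTC (Nov 3).
Lagos is UTC+1:00, so local arrival = 03:05 + 1:00 = 04:05 on Nov 3.

04:05 on November 3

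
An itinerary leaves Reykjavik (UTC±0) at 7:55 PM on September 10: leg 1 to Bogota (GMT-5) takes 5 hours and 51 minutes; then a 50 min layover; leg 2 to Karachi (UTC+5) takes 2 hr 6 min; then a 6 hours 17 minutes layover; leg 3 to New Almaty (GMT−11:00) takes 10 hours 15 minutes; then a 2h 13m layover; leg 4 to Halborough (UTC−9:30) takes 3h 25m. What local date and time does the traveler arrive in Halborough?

5:22 PM on September 11

Reykjavik is at UTC+0, so departure is already 7:55 PM UTC on Sep 10.
Add 5 hours 51 minutes leg 1 → 1:46 AM UTC (Sep 11).
Add 50 minutes layover in Bogota → 2:36 AM UTC.
Add 2 hours and 6 minutes leg 2 → 4:42 AM UTC.
Add 6 hours and 17 minutes layover in Karachi → 10:59 AM UTC.
Add 10 hours 15 minutes leg 3 → 9:14 PM UTC.
Add 2 hours and 13 minutes layover in New Almaty → 11:27 PM UTC.
Add 3 hours and 25 minutes leg 4 → 2:52 AM UTC (Sep 12).
Halborough is UTC−9:30, so local arrival = 2:52 AM − 9:30 = 5:22 PM on Sep 11.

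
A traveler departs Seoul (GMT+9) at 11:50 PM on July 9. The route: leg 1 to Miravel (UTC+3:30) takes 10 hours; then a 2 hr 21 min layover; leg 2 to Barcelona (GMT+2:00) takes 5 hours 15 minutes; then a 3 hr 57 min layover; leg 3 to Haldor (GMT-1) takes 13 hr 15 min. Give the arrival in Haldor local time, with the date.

Convert departure to UTC: 11:50 PM − 9:00 = 2:50 PM UTC on Jul 9.
Add 10 hours leg 1 → 12:50 AM UTC (Jul 10).
Add 2 hours and 21 minutes layover in Miravel → 3:11 AM UTC.
Add 5 hours 15 minutes leg 2 → 8:26 AM UTC.
Add 3 hours 57 minutes layover in Barcelona → 12:23 PM UTC.
Add 13 hours and 15 minutes leg 3 → 1:38 AM UTC (Jul 11).
Haldor is UTC−1:00, so local arrival = 1:38 AM − 1:00 = 12:38 AM on Jul 11.

12:38 AM on Jul 11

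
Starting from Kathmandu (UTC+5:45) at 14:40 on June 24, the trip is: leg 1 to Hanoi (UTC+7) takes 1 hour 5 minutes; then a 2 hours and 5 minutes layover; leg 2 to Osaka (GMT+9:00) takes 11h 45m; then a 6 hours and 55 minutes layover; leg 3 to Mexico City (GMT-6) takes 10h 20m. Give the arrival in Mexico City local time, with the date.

Convert departure to UTC: 14:40 − 5:45 = 08:55 UTC on Jun 24.
Add 1 hour 5 minutes leg 1 → 10:00 UTC.
Add 2 hours 5 minutes layover in Hanoi → 12:05 UTC.
Add 11 hours and 45 minutes leg 2 → 23:50 UTC.
Add 6 hours and 55 minutes layover in Osaka → 06:45 UTC (Jun 25).
Add 10 hours 20 minutes leg 3 → 17:05 UTC.
Mexico City is UTC−6:00, so local arrival = 17:05 − 6:00 = 11:05 on Jun 25.

11:05 on June 25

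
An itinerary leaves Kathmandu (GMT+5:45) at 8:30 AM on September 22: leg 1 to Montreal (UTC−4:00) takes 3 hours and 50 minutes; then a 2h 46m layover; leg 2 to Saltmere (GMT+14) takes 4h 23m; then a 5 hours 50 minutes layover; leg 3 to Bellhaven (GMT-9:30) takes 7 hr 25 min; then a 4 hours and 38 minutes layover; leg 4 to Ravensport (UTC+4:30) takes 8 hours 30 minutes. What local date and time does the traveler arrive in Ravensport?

8:37 PM on September 23

Convert departure to UTC: 8:30 AM − 5:45 = 2:45 AM UTC on Sep 22.
Add 3 hours 50 minutes leg 1 → 6:35 AM UTC.
Add 2 hours and 46 minutes layover in Montreal → 9:21 AM UTC.
Add 4 hours 23 minutes leg 2 → 1:44 PM UTC.
Add 5 hours and 50 minutes layover in Saltmere → 7:34 PM UTC.
Add 7 hours 25 minutes leg 3 → 2:59 AM UTC (Sep 23).
Add 4 hours 38 minutes layover in Bellhaven → 7:37 AM UTC.
Add 8 hours and 30 minutes leg 4 → 4:07 PM UTC.
Ravensport is UTC+4:30, so local arrival = 4:07 PM + 4:30 = 8:37 PM on Sep 23.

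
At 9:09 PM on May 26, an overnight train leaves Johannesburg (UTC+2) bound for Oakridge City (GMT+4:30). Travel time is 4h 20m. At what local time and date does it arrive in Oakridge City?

3:59 AM on May 27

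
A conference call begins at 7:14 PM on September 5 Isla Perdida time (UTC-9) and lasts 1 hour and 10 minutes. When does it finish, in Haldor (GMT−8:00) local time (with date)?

9:24 PM on Sep 5

Convert start to UTC: 7:14 PM + 9:00 = 4:14 AM UTC on Sep 6.
Add 1 hour and 10 minutes duration → 5:24 AM UTC.
Haldor is UTC−8:00, so local end time = 5:24 AM − 8:00 = 9:24 PM on Sep 5.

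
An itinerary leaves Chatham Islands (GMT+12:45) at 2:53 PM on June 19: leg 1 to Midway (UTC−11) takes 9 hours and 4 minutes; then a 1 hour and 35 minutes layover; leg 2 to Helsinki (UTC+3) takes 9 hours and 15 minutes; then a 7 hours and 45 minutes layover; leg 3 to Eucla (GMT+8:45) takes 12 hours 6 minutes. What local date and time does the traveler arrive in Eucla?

Convert departure to UTC: 2:53 PM − 12:45 = 2:08 AM UTC on Jun 19.
Add 9 hours 4 minutes leg 1 → 11:12 AM UTC.
Add 1 hour and 35 minutes layover in Midway → 12:47 PM UTC.
Add 9 hours 15 minutes leg 2 → 10:02 PM UTC.
Add 7 hours and 45 minutes layover in Helsinki → 5:47 AM UTC (Jun 20).
Add 12 hours and 6 minutes leg 3 → 5:53 PM UTC.
Eucla is UTC+8:45, so local arrival = 5:53 PM + 8:45 = 2:38 AM on Jun 21.

2:38 AM on Jun 21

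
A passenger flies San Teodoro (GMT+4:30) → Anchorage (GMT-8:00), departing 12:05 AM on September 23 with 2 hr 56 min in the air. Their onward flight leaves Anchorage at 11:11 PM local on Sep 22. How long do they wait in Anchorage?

8 hours 40 minutes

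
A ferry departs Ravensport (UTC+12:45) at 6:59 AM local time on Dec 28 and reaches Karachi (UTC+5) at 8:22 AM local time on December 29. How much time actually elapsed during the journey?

33 hours 8 minutes

Karachi is 7:45 behind Ravensport.
Clock-face elapsed time (ignoring zones) is 25 hours 23 minutes.
Actual elapsed = 25 hours 23 minutes + 7:45 = 33 hours 8 minutes.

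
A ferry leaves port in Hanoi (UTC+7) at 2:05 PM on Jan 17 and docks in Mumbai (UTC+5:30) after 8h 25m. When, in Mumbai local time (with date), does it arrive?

Mumbai is 1:30 behind Hanoi.
After 8 hours 25 minutes it is 10:30 PM in Hanoi.
Shift by the zone difference: 10:30 PM − 1:30 = 9:00 PM on Jan 17 in Mumbai.

9:00 PM on January 17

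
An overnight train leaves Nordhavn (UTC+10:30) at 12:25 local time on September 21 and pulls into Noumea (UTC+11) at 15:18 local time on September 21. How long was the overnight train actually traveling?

Departure in UTC: 12:25 − 10:30 = 01:55 on Sep 21.
Arrival in UTC: 15:18 − 11:00 = 04:18 on Sep 21.
Elapsed = 04:18 − 01:55 = 2 hours 23 minutes.

2 hours 23 minutes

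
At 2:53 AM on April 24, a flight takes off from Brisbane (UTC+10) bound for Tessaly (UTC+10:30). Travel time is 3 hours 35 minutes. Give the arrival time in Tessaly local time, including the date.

Convert departure to UTC: 2:53 AM − 10:00 = 4:53 PM UTC on Apr 23.
Add 3 hours 35 minutes travel time → 8:28 PM UTC.
Tessaly is UTC+10:30, so local arrival = 8:28 PM + 10:30 = 6:58 AM on Apr 24.

6:58 AM on April 24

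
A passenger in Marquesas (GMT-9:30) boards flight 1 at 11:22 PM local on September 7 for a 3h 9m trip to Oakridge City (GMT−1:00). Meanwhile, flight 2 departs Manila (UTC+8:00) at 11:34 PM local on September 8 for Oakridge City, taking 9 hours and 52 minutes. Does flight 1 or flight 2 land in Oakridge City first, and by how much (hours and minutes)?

Flight 1 in UTC: 11:22 PM + 9:30 = 8:52 AM on Sep 8.
+3 hours and 9 minutes → arrive 12:01 PM UTC on Sep 8.
Flight 2 in UTC: 11:34 PM − 8:00 = 3:34 PM on Sep 8.
+9 hours 52 minutes → arrive 1:26 AM UTC on Sep 9.
Flight 1 lands earlier by 13 hours 25 minutes.

the first, by 13 hours 25 minutes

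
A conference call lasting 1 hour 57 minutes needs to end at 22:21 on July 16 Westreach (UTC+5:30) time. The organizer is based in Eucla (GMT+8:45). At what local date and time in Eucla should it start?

23:39 on July 16

Target end time in UTC: 22:21 − 5:30 = 16:51 on Jul 16.
Subtract 1 hour 57 minutes → start 14:54 UTC on Jul 16.
Eucla is UTC+8:45: 14:54 + 8:45 = 23:39 on Jul 16.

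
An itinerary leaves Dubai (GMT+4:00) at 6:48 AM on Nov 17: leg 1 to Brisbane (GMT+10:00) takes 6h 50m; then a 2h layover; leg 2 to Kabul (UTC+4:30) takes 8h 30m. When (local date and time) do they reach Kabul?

12:38 AM on November 18

Convert departure to UTC: 6:48 AM − 4:00 = 2:48 AM UTC on Nov 17.
Add 6 hours and 50 minutes leg 1 → 9:38 AM UTC.
Add 2 hours layover in Brisbane → 11:38 AM UTC.
Add 8 hours 30 minutes leg 2 → 8:08 PM UTC.
Kabul is UTC+4:30, so local arrival = 8:08 PM + 4:30 = 12:38 AM on Nov 18.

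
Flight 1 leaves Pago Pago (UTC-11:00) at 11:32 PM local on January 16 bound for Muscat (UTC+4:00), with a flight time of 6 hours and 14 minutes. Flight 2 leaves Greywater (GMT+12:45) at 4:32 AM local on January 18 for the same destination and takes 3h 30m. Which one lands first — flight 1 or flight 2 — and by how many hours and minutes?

the first, by 2 hours 31 minutes

Flight 1 in UTC: 11:32 PM + 11:00 = 10:32 AM on Jan 17.
+6 hours and 14 minutes → arrive 4:46 PM UTC on Jan 17.
Flight 2 in UTC: 4:32 AM − 12:45 = 3:47 PM on Jan 17.
+3 hours and 30 minutes → arrive 7:17 PM UTC on Jan 17.
Flight 1 lands earlier by 2 hours 31 minutes.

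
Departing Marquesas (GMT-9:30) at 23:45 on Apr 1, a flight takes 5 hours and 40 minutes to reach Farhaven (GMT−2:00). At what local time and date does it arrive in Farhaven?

Farhaven is 7:30 ahead of Marquesas.
After 5 hours 40 minutes it is 05:25 (Apr 2) in Marquesas.
Shift by the zone difference: 05:25 + 7:30 = 12:55 on Apr 2 in Farhaven.

12:55 on Apr 2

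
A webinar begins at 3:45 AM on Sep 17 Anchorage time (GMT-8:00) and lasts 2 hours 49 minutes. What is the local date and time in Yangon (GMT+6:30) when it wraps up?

9:04 PM on September 17

Convert start to UTC: 3:45 AM + 8:00 = 11:45 AM UTC on Sep 17.
Add 2 hours and 49 minutes duration → 2:34 PM UTC.
Yangon is UTC+6:30, so local end time = 2:34 PM + 6:30 = 9:04 PM on Sep 17.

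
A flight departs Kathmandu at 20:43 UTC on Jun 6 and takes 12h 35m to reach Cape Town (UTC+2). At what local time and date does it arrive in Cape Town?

Departure is given in UTC: 20:43 on Jun 6.
Add 12 hours and 35 minutes → 09:18 UTC (Jun 7).
Cape Town is UTC+2:00: 09:18 + 2:00 = 11:18 on Jun 7.

11:18 on Jun 7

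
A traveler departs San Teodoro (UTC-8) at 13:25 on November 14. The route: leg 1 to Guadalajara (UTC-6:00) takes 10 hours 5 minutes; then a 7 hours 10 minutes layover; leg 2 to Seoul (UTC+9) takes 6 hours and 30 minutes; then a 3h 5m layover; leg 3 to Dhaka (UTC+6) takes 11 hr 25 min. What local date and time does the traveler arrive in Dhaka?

17:40 on November 16

Convert departure to UTC: 13:25 + 8:00 = 21:25 UTC on Nov 14.
Add 10 hours 5 minutes leg 1 → 07:30 UTC (Nov 15).
Add 7 hours 10 minutes layover in Guadalajara → 14:40 UTC.
Add 6 hours and 30 minutes leg 2 → 21:10 UTC.
Add 3 hours 5 minutes layover in Seoul → 00:15 UTC (Nov 16).
Add 11 hours and 25 minutes leg 3 → 11:40 UTC.
Dhaka is UTC+6:00, so local arrival = 11:40 + 6:00 = 17:40 on Nov 16.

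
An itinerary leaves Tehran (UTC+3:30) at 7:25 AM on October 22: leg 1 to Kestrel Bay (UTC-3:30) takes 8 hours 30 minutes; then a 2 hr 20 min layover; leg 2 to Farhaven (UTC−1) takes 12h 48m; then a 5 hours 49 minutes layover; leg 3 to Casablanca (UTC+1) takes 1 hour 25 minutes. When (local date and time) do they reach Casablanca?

11:47 AM on October 23

Convert departure to UTC: 7:25 AM − 3:30 = 3:55 AM UTC on Oct 22.
Add 8 hours and 30 minutes leg 1 → 12:25 PM UTC.
Add 2 hours 20 minutes layover in Kestrel Bay → 2:45 PM UTC.
Add 12 hours 48 minutes leg 2 → 3:33 AM UTC (Oct 23).
Add 5 hours 49 minutes layover in Farhaven → 9:22 AM UTC.
Add 1 hour and 25 minutes leg 3 → 10:47 AM UTC.
Casablanca is UTC+1:00, so local arrival = 10:47 AM + 1:00 = 11:47 AM on Oct 23.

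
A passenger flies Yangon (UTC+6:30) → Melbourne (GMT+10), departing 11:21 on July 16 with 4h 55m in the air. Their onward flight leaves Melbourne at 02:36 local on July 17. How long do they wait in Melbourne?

6 hours 50 minutes

Convert departure to UTC: 11:21 − 6:30 = 04:51 UTC on Jul 16.
Add 4 hours and 55 minutes flight time → 09:46 UTC.
Melbourne is UTC+10:00, so local arrival = 09:46 + 10:00 = 19:46 on Jul 16.
Layover = 02:36 − 19:46 (+1 day) = 6 hours 50 minutes.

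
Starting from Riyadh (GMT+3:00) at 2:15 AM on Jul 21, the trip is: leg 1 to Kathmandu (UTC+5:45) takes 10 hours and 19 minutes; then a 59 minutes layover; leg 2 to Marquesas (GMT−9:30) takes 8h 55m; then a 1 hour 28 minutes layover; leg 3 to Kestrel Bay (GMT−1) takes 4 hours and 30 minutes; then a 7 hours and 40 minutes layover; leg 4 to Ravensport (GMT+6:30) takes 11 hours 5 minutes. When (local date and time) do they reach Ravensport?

2:41 AM on Jul 23

Convert departure to UTC: 2:15 AM − 3:00 = 11:15 PM UTC on Jul 20.
Add 10 hours and 19 minutes leg 1 → 9:34 AM UTC (Jul 21).
Add 59 minutes layover in Kathmandu → 10:33 AM UTC.
Add 8 hours and 55 minutes leg 2 → 7:28 PM UTC.
Add 1 hour 28 minutes layover in Marquesas → 8:56 PM UTC.
Add 4 hours and 30 minutes leg 3 → 1:26 AM UTC (Jul 22).
Add 7 hours 40 minutes layover in Kestrel Bay → 9:06 AM UTC.
Add 11 hours and 5 minutes leg 4 → 8:11 PM UTC.
Ravensport is UTC+6:30, so local arrival = 8:11 PM + 6:30 = 2:41 AM on Jul 23.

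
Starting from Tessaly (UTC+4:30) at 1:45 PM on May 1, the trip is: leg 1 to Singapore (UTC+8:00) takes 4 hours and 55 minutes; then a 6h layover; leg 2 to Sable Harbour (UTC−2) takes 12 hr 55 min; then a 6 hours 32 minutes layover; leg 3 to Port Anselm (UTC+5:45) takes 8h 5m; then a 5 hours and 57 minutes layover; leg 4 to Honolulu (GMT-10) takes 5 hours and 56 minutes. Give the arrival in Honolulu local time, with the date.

1:35 AM on May 3

Convert departure to UTC: 1:45 PM − 4:30 = 9:15 AM UTC on May 1.
Add 4 hours and 55 minutes leg 1 → 2:10 PM UTC.
Add 6 hours layover in Singapore → 8:10 PM UTC.
Add 12 hours 55 minutes leg 2 → 9:05 AM UTC (May 2).
Add 6 hours and 32 minutes layover in Sable Harbour → 3:37 PM UTC.
Add 8 hours 5 minutes leg 3 → 11:42 PM UTC.
Add 5 hours and 57 minutes layover in Port Anselm → 5:39 AM UTC (May 3).
Add 5 hours 56 minutes leg 4 → 11:35 AM UTC.
Honolulu is UTC−10:00, so local arrival = 11:35 AM − 10:00 = 1:35 AM on May 3.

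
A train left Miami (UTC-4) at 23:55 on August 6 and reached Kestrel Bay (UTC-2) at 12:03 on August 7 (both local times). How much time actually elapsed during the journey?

Kestrel Bay is 2:00 ahead of Miami.
Clock-face elapsed time (ignoring zones) is 12 hours 8 minutes.
Actual elapsed = 12 hours 8 minutes − 2:00 = 10 hours 8 minutes.

10 hours 8 minutes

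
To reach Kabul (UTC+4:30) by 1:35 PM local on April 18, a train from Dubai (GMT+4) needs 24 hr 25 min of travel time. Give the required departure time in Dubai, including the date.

Target arrival in UTC: 1:35 PM − 4:30 = 9:05 AM on Apr 18.
Subtract 24 hours 25 minutes → departure 8:40 AM UTC on Apr 17.
Dubai is UTC+4:00: 8:40 AM + 4:00 = 12:40 PM on Apr 17.

12:40 PM on Apr 17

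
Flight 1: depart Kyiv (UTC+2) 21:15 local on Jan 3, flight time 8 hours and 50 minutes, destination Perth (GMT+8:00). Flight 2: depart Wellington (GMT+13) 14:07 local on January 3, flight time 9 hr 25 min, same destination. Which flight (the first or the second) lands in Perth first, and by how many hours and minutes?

Flight 1 in UTC: 21:15 − 2:00 = 19:15 on Jan 3.
+8 hours and 50 minutes → arrive 04:05 UTC on Jan 4.
Flight 2 in UTC: 14:07 − 13:00 = 01:07 on Jan 3.
+9 hours and 25 minutes → arrive 10:32 UTC on Jan 3.
Flight 2 lands earlier by 17 hours 33 minutes.

the second, by 17 hours 33 minutes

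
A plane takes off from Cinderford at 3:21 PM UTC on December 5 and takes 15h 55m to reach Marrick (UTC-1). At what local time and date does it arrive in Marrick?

Departure is given in UTC: 3:21 PM on Dec 5.
Add 15 hours 55 minutes → 7:16 AM UTC (Dec 6).
Marrick is UTC−1:00: 7:16 AM − 1:00 = 6:16 AM on Dec 6.

6:16 AM on December 6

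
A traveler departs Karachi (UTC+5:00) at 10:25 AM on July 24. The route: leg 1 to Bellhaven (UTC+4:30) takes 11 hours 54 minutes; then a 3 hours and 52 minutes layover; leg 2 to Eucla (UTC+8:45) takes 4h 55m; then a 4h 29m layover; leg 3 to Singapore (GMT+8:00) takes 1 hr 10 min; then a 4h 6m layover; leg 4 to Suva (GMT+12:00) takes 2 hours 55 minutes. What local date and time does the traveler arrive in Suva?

2:46 AM on July 26

Convert departure to UTC: 10:25 AM − 5:00 = 5:25 AM UTC on Jul 24.
Add 11 hours 54 minutes leg 1 → 5:19 PM UTC.
Add 3 hours and 52 minutes layover in Bellhaven → 9:11 PM UTC.
Add 4 hours and 55 minutes leg 2 → 2:06 AM UTC (Jul 25).
Add 4 hours and 29 minutes layover in Eucla → 6:35 AM UTC.
Add 1 hour and 10 minutes leg 3 → 7:45 AM UTC.
Add 4 hours and 6 minutes layover in Singapore → 11:51 AM UTC.
Add 2 hours 55 minutes leg 4 → 2:46 PM UTC.
Suva is UTC+12:00, so local arrival = 2:46 PM + 12:00 = 2:46 AM on Jul 26.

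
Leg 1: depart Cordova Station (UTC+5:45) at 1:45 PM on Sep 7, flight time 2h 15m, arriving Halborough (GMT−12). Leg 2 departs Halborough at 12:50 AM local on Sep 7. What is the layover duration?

Convert departure to UTC: 1:45 PM − 5:45 = 8:00 AM UTC on Sep 7.
Add 2 hours 15 minutes flight time → 10:15 AM UTC.
Halborough is UTC−12:00, so local arrival = 10:15 AM − 12:00 = 10:15 PM on Sep 6.
Layover = 12:50 AM − 10:15 PM (+1 day) = 2 hours 35 minutes.

2 hours 35 minutes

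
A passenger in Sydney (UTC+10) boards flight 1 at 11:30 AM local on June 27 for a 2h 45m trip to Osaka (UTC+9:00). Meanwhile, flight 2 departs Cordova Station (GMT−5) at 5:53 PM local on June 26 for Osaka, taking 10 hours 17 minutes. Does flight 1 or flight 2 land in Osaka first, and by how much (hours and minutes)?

Flight 1 in UTC: 11:30 AM − 10:00 = 1:30 AM on Jun 27.
+2 hours and 45 minutes → arrive 4:15 AM UTC on Jun 27.
Flight 2 in UTC: 5:53 PM + 5:00 = 10:53 PM on Jun 26.
+10 hours and 17 minutes → arrive 9:10 AM UTC on Jun 27.
Flight 1 lands earlier by 4 hours 55 minutes.

the first, by 4 hours 55 minutes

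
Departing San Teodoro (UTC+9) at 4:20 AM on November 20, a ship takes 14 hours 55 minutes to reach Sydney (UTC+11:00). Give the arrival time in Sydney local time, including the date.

9:15 PM on November 20

Convert departure to UTC: 4:20 AM − 9:00 = 7:20 PM UTC on Nov 19.
Add 14 hours 55 minutes travel time → 10:15 AM UTC (Nov 20).
Sydney is UTC+11:00, so local arrival = 10:15 AM + 11:00 = 9:15 PM on Nov 20.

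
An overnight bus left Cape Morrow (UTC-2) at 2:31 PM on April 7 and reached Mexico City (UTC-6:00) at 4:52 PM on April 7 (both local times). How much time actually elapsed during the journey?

Departure in UTC: 2:31 PM + 2:00 = 4:31 PM on Apr 7.
Arrival in UTC: 4:52 PM + 6:00 = 10:52 PM on Apr 7.
Elapsed = 10:52 PM − 4:31 PM = 6 hours 21 minutes.

6 hours 21 minutes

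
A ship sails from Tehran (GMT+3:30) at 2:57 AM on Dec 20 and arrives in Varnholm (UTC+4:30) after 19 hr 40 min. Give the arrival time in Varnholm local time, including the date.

11:37 PM on December 20

Convert departure to UTC: 2:57 AM − 3:30 = 11:27 PM UTC on Dec 19.
Add 19 hours 40 minutes travel time → 7:07 PM UTC (Dec 20).
Varnholm is UTC+4:30, so local arrival = 7:07 PM + 4:30 = 11:37 PM on Dec 20.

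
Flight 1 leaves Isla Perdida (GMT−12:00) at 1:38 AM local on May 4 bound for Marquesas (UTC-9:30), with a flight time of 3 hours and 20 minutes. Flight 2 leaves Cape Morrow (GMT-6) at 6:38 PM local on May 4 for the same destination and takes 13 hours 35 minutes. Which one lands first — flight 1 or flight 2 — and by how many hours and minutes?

the first, by 21 hours 15 minutes

Flight 1 in UTC: 1:38 AM + 12:00 = 1:38 PM on May 4.
+3 hours and 20 minutes → arrive 4:58 PM UTC on May 4.
Flight 2 in UTC: 6:38 PM + 6:00 = 12:38 AM on May 5.
+13 hours and 35 minutes → arrive 2:13 PM UTC on May 5.
Flight 1 lands earlier by 21 hours 15 minutes.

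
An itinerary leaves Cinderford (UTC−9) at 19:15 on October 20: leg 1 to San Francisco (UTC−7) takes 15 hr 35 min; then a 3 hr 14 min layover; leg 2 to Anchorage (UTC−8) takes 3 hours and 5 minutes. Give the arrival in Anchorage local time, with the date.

18:09 on October 21

Convert departure to UTC: 19:15 + 9:00 = 04:15 UTC on Oct 21.
Add 15 hours and 35 minutes leg 1 → 19:50 UTC.
Add 3 hours 14 minutes layover in San Francisco → 23:04 UTC.
Add 3 hours and 5 minutes leg 2 → 02:09 UTC (Oct 22).
Anchorage is UTC−8:00, so local arrival = 02:09 − 8:00 = 18:09 on Oct 21.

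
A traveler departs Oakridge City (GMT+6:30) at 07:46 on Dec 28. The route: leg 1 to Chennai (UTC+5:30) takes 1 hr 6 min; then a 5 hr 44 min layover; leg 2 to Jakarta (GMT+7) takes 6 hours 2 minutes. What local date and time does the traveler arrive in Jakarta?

21:08 on Dec 28

Convert departure to UTC: 07:46 − 6:30 = 01:16 UTC on Dec 28.
Add 1 hour and 6 minutes leg 1 → 02:22 UTC.
Add 5 hours and 44 minutes layover in Chennai → 08:06 UTC.
Add 6 hours and 2 minutes leg 2 → 14:08 UTC.
Jakarta is UTC+7:00, so local arrival = 14:08 + 7:00 = 21:08 on Dec 28.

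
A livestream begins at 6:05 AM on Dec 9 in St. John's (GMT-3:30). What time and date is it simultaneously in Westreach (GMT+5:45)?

In UTC: 6:05 AM + 3:30 = 9:35 AM on Dec 9.
Westreach is UTC+5:45: 9:35 AM + 5:45 = 3:20 PM on Dec 9.

3:20 PM on December 9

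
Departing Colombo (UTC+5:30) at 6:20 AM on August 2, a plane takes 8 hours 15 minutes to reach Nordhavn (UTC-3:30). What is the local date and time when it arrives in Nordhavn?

Convert departure to UTC: 6:20 AM − 5:30 = 12:50 AM UTC on Aug 2.
Add 8 hours and 15 minutes travel time → 9:05 AM UTC.
Nordhavn is UTC−3:30, so local arrival = 9:05 AM − 3:30 = 5:35 AM on Aug 2.

5:35 AM on August 2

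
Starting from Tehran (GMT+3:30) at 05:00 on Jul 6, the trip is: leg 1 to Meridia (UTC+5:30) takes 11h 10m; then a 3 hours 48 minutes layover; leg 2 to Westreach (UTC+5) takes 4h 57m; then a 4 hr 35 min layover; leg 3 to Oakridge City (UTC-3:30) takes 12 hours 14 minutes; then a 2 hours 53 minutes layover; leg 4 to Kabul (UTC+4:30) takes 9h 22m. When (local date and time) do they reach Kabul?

Convert departure to UTC: 05:00 − 3:30 = 01:30 UTC on Jul 6.
Add 11 hours 10 minutes leg 1 → 12:40 UTC.
Add 3 hours and 48 minutes layover in Meridia → 16:28 UTC.
Add 4 hours and 57 minutes leg 2 → 21:25 UTC.
Add 4 hours and 35 minutes layover in Westreach → 02:00 UTC (Jul 7).
Add 12 hours 14 minutes leg 3 → 14:14 UTC.
Add 2 hours and 53 minutes layover in Oakridge City → 17:07 UTC.
Add 9 hours 22 minutes leg 4 → 02:29 UTC (Jul 8).
Kabul is UTC+4:30, so local arrival = 02:29 + 4:30 = 06:59 on Jul 8.

06:59 on July 8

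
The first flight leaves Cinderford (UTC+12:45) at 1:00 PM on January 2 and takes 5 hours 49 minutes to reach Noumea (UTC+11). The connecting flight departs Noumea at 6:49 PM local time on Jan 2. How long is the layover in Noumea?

1 hour 45 minutes

Convert departure to UTC: 1:00 PM − 12:45 = 12:15 AM UTC on Jan 2.
Add 5 hours and 49 minutes flight time → 6:04 AM UTC.
Noumea is UTC+11:00, so local arrival = 6:04 AM + 11:00 = 5:04 PM on Jan 2.
Layover = 6:49 PM − 5:04 PM = 1 hour 45 minutes.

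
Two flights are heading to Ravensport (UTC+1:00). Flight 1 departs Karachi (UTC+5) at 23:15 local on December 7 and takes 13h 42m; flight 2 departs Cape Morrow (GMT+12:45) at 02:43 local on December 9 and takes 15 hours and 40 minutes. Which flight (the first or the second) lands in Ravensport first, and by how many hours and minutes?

the first, by 21 hours 41 minutes

Flight 1 in UTC: 23:15 − 5:00 = 18:15 on Dec 7.
+13 hours 42 minutes → arrive 07:57 UTC on Dec 8.
Flight 2 in UTC: 02:43 − 12:45 = 13:58 on Dec 8.
+15 hours and 40 minutes → arrive 05:38 UTC on Dec 9.
Flight 1 lands earlier by 21 hours 41 minutes.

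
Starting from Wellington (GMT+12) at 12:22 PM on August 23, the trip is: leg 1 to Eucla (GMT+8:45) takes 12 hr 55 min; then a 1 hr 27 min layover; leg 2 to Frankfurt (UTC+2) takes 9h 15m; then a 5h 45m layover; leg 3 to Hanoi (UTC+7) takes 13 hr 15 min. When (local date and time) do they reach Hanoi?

1:59 AM on August 25

Convert departure to UTC: 12:22 PM − 12:00 = 12:22 AM UTC on Aug 23.
Add 12 hours 55 minutes leg 1 → 1:17 PM UTC.
Add 1 hour and 27 minutes layover in Eucla → 2:44 PM UTC.
Add 9 hours and 15 minutes leg 2 → 11:59 PM UTC.
Add 5 hours 45 minutes layover in Frankfurt → 5:44 AM UTC (Aug 24).
Add 13 hours 15 minutes leg 3 → 6:59 PM UTC.
Hanoi is UTC+7:00, so local arrival = 6:59 PM + 7:00 = 1:59 AM on Aug 25.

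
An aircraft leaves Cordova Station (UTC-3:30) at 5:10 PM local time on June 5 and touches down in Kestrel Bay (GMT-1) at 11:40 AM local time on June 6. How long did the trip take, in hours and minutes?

Departure in UTC: 5:10 PM + 3:30 = 8:40 PM on Jun 5.
Arrival in UTC: 11:40 AM + 1:00 = 12:40 PM on Jun 6.
Elapsed = 12:40 PM − 8:40 PM (+1 day) = 16 hours.

16 hours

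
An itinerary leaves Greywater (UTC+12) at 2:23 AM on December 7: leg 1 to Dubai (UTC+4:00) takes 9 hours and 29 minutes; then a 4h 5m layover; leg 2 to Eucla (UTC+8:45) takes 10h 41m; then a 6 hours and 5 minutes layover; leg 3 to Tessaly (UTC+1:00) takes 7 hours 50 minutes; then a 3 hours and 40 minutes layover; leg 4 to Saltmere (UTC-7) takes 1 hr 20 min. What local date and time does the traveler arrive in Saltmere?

2:33 AM on Dec 8

Convert departure to UTC: 2:23 AM − 12:00 = 2:23 PM UTC on Dec 6.
Add 9 hours 29 minutes leg 1 → 11:52 PM UTC.
Add 4 hours 5 minutes layover in Dubai → 3:57 AM UTC (Dec 7).
Add 10 hours and 41 minutes leg 2 → 2:38 PM UTC.
Add 6 hours and 5 minutes layover in Eucla → 8:43 PM UTC.
Add 7 hours 50 minutes leg 3 → 4:33 AM UTC (Dec 8).
Add 3 hours 40 minutes layover in Tessaly → 8:13 AM UTC.
Add 1 hour and 20 minutes leg 4 → 9:33 AM UTC.
Saltmere is UTC−7:00, so local arrival = 9:33 AM − 7:00 = 2:33 AM on Dec 8.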